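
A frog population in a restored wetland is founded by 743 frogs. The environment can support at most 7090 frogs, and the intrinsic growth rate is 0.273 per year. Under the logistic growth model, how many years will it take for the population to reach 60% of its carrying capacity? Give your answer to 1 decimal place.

9.3 years

A = (K − N₀)/N₀ = (7090 − 743)/743 = 8.5424.
Solve 7090/(1 + 8.5424·e^(−0.273t)) = 4254: 1 + 8.5424·e^(−0.273t) = 1.6667, so e^(−0.273t) = 0.0780421.
−0.273·t = ln(0.0780421) = -2.5505, so t = 2.5505/0.273 = 9.3425.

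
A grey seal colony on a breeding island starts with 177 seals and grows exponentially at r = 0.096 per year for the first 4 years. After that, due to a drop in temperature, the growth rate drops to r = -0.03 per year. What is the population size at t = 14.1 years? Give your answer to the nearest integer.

192 seals

Phase 1: N(4) = 177·e^(0.096×4) = 177·e^0.384 = 259.862.
Phase 2 runs for 14.1 − 4 = 10.1 years at r = -0.03.
N(14.1) = 259.862·e^(-0.03×10.1) = 259.862·e^-0.303 = 191.934.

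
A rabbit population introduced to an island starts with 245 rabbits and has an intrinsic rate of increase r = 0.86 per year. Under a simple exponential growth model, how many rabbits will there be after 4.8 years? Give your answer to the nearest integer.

N(t) = N₀·e^(rt) = 245 × e^(0.86×4.8) = 245 × e^4.128.
e^4.128 ≈ 62.054, so N ≈ 245 × 62.054 = 15203.2.

15203 rabbits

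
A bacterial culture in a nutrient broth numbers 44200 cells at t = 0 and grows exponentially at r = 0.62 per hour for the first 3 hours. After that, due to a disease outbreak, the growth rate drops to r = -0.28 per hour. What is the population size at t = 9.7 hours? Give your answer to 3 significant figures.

43500 cells

Phase 1: N(3) = 44200·e^(0.62×3) = 44200·e^1.86 = 283929.
Phase 2 runs for 9.7 − 3 = 6.7 hours at r = -0.28.
N(9.7) = 283929·e^(-0.28×6.7) = 283929·e^-1.876 = 43498.4.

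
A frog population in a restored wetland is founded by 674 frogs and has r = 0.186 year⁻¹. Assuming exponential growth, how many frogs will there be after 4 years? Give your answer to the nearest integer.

1418 frogs

N(t) = N₀·e^(rt) = 674 × e^(0.186×4) = 674 × e^0.744.
e^0.744 ≈ 2.1043, so N ≈ 674 × 2.1043 = 1418.32.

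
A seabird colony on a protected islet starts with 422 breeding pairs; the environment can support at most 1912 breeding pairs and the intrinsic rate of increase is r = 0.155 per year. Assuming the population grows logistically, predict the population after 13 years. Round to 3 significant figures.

A = (K − N₀)/N₀ = (1912 − 422)/422 = 3.5308.
N(t) = K/(1 + A·e^(−rt)) = 1912/(1 + 3.5308×e^(−0.155×13)).
e^(−2.015) = 0.13332; denominator = 1 + 3.5308×0.13332 = 1.4707.
N = 1912/1.4707 = 1300.04.

1300 breeding pairs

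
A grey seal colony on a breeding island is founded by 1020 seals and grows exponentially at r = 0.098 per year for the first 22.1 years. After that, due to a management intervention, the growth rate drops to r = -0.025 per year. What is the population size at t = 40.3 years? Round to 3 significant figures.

5640 seals

Phase 1: N(22.1) = 1020·e^(0.098×22.1) = 1020·e^2.166 = 8896.01.
Phase 2 runs for 40.3 − 22.1 = 18.2 years at r = -0.025.
N(40.3) = 8896.01·e^(-0.025×18.2) = 8896.01·e^-0.455 = 5644.05.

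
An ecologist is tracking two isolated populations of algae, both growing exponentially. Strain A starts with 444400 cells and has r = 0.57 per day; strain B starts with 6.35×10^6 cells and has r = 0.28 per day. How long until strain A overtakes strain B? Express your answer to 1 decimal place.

Set 444400·e^(0.57t) = 6.35×10^6·e^(0.28t).
e^((0.57 − 0.28)t) = 6.35×10^6/444400 → e^(0.29·t) = 14.289.
0.29·t = ln(14.289) = 2.6595, so t = 2.6595/0.29 = 9.1706.

9.2 days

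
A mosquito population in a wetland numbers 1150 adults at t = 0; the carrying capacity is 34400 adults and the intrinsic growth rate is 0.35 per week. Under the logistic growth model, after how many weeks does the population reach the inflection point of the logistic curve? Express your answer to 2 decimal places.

9.61 weeks

Logistic growth is fastest at N = K/2 = 17200.
A = (K − N₀)/N₀ = 28.913. Set K/(1 + A·e^(−rt)) = K/2 → A·e^(−rt) = 1.
e^(−0.35t) = 1/28.913 = 0.0345865, so t = ln(28.913)/0.35 = 3.3643/0.35 = 9.6123.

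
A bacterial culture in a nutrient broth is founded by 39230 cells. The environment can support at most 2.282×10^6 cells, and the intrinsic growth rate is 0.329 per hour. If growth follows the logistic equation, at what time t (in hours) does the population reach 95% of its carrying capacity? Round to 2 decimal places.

A = (K − N₀)/N₀ = (2.282×10^6 − 39230)/39230 = 57.17.
Solve 2.282×10^6/(1 + 57.17·e^(−0.329t)) = 2.1679×10^6: 1 + 57.17·e^(−0.329t) = 1.0526, so e^(−0.329t) = 0.000920619.
−0.329·t = ln(0.000920619) = -6.9905, so t = 6.9905/0.329 = 21.248.

21.25 hours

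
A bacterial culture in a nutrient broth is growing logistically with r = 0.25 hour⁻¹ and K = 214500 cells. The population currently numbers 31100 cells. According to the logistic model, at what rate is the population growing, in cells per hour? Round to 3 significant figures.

dN/dt = rN(1 − N/K) = 0.25 × 31100 × (1 − 31100/214500).
1 − 31100/214500 = 0.85501; dN/dt = 0.25 × 31100 × 0.85501 = 6647.7.

6650 cells per hour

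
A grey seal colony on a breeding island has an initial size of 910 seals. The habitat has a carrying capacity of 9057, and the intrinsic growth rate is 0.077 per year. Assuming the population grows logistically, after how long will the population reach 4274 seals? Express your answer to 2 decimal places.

A = (K − N₀)/N₀ = (9057 − 910)/910 = 8.9527.
Solve 9057/(1 + 8.9527·e^(−0.077t)) = 4274: 1 + 8.9527·e^(−0.077t) = 2.1191, so e^(−0.077t) = 0.125.
−0.077·t = ln(0.125) = -2.0794, so t = 2.0794/0.077 = 27.006.

27.01 years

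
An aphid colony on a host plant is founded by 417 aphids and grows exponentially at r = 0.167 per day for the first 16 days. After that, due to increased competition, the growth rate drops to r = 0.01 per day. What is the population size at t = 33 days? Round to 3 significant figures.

Phase 1: N(16) = 417·e^(0.167×16) = 417·e^2.672 = 6033.52.
Phase 2 runs for 33 − 16 = 17 days at r = 0.01.
N(33) = 6033.52·e^(0.01×17) = 6033.52·e^0.17 = 7151.56.

7150 aphids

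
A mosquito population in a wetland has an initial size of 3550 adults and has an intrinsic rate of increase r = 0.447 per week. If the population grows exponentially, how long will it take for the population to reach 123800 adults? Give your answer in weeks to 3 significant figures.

Set N₀·e^(rt) = 123800: e^(0.447·t) = 123800/3550 = 34.873.
0.447·t = ln(34.873) = 3.5517, so t = 3.5517/0.447 = 7.9457.

7.95 weeks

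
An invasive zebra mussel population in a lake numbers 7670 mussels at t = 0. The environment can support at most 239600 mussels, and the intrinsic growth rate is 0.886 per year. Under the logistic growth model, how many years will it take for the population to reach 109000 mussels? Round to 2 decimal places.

3.64 years

A = (K − N₀)/N₀ = (239600 − 7670)/7670 = 30.239.
Solve 239600/(1 + 30.239·e^(−0.886t)) = 109000: 1 + 30.239·e^(−0.886t) = 2.1982, so e^(−0.886t) = 0.0396237.
−0.886·t = ln(0.0396237) = -3.2283, so t = 3.2283/0.886 = 3.6437.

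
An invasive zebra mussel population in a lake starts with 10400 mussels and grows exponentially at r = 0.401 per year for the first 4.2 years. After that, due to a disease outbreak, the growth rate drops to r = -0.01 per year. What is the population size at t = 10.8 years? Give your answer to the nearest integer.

52458 mussels

Phase 1: N(4.2) = 10400·e^(0.401×4.2) = 10400·e^1.684 = 56036.6.
Phase 2 runs for 10.8 − 4.2 = 6.6 years at r = -0.01.
N(10.8) = 56036.6·e^(-0.01×6.6) = 56036.6·e^-0.066 = 52457.6.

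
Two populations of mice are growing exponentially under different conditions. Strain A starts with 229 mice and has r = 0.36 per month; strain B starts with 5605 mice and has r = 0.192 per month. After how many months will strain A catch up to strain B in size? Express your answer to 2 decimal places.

19.03 months

Set 229·e^(0.36t) = 5605·e^(0.192t).
e^((0.36 − 0.192)t) = 5605/229 → e^(0.168·t) = 24.476.
0.168·t = ln(24.476) = 3.1977, so t = 3.1977/0.168 = 19.034.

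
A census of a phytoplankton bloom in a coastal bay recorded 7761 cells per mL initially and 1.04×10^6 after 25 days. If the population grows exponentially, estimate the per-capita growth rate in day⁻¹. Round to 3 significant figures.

0.196 per day

From N(t) = N₀·e^(rt): e^(r·25) = 1.04×10^6/7761 = 134.
r·25 = ln(134) = 4.8979, so r = 4.8979/25 = 0.19591.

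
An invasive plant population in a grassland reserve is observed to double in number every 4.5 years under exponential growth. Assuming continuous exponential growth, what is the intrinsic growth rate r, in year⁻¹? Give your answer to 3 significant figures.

r = ln(2)/t_d = 0.6931/4.5 = 0.15403.

0.154 per year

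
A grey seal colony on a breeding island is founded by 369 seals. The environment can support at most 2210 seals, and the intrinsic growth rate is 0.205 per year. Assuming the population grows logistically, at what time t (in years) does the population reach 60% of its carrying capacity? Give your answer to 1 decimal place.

A = (K − N₀)/N₀ = (2210 − 369)/369 = 4.9892.
Solve 2210/(1 + 4.9892·e^(−0.205t)) = 1326: 1 + 4.9892·e^(−0.205t) = 1.6667, so e^(−0.205t) = 0.133623.
−0.205·t = ln(0.133623) = -2.0127, so t = 2.0127/0.205 = 9.8182.

9.8 years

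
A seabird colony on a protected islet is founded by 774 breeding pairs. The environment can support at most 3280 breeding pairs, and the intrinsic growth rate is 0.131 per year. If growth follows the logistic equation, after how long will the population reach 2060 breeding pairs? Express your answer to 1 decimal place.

13.0 years

A = (K − N₀)/N₀ = (3280 − 774)/774 = 3.2377.
Solve 3280/(1 + 3.2377·e^(−0.131t)) = 2060: 1 + 3.2377·e^(−0.131t) = 1.5922, so e^(−0.131t) = 0.182916.
−0.131·t = ln(0.182916) = -1.6987, so t = 1.6987/0.131 = 12.967.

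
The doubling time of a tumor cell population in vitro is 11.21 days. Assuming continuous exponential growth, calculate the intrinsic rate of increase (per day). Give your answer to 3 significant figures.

0.0618 per day

r = ln(2)/t_d = 0.6931/11.21 = 0.061833.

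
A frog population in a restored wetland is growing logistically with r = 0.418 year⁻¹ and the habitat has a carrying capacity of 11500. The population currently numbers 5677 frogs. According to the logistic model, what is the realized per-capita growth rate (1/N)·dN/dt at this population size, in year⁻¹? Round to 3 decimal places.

(1/N)·dN/dt = r(1 − N/K) = 0.418 × (1 − 5677/11500).
= 0.418 × 0.50635 = 0.21165.

0.212 per year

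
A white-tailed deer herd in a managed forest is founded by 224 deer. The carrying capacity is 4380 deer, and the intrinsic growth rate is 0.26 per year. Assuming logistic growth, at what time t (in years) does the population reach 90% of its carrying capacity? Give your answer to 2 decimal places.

A = (K − N₀)/N₀ = (4380 − 224)/224 = 18.554.
Solve 4380/(1 + 18.554·e^(−0.26t)) = 3942: 1 + 18.554·e^(−0.26t) = 1.1111, so e^(−0.26t) = 0.00598866.
−0.26·t = ln(0.00598866) = -5.1179, so t = 5.1179/0.26 = 19.684.

19.68 years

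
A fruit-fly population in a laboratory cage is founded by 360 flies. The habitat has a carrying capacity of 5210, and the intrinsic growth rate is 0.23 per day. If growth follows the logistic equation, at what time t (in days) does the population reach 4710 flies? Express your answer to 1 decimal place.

21.1 days

A = (K − N₀)/N₀ = (5210 − 360)/360 = 13.472.
Solve 5210/(1 + 13.472·e^(−0.23t)) = 4710: 1 + 13.472·e^(−0.23t) = 1.1062, so e^(−0.23t) = 0.0078797.
−0.23·t = ln(0.0078797) = -4.8435, so t = 4.8435/0.23 = 21.059.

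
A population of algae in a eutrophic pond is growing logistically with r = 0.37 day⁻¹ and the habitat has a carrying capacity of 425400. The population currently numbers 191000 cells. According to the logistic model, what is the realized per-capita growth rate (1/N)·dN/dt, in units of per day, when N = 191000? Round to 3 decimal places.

0.204 per day

(1/N)·dN/dt = r(1 − N/K) = 0.37 × (1 − 191000/425400).
= 0.37 × 0.55101 = 0.20387.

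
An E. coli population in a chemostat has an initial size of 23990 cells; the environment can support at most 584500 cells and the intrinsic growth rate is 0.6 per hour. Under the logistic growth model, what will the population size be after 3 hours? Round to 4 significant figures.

120200 cells

A = (K − N₀)/N₀ = (584500 − 23990)/23990 = 23.364.
N(t) = K/(1 + A·e^(−rt)) = 584500/(1 + 23.364×e^(−0.6×3)).
e^(−1.8) = 0.1653; denominator = 1 + 23.364×0.1653 = 4.8621.
N = 584500/4.8621 = 120216.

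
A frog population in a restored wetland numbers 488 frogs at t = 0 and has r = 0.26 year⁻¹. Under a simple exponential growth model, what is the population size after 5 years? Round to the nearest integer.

1791 frogs

N(t) = N₀·e^(rt) = 488 × e^(0.26×5) = 488 × e^1.3.
e^1.3 ≈ 3.6693, so N ≈ 488 × 3.6693 = 1790.62.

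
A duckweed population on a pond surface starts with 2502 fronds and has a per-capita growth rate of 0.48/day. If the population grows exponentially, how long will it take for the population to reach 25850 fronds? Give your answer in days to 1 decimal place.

4.9 days

Set N₀·e^(rt) = 25850: e^(0.48·t) = 25850/2502 = 10.332.
0.48·t = ln(10.332) = 2.3352, so t = 2.3352/0.48 = 4.865.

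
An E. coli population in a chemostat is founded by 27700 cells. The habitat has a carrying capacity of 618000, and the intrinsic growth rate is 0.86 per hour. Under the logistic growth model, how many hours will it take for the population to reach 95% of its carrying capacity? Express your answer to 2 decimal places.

6.98 hours

A = (K − N₀)/N₀ = (618000 − 27700)/27700 = 21.31.
Solve 618000/(1 + 21.31·e^(−0.86t)) = 587100: 1 + 21.31·e^(−0.86t) = 1.0526, so e^(−0.86t) = 0.00246975.
−0.86·t = ln(0.00246975) = -6.0036, so t = 6.0036/0.86 = 6.981.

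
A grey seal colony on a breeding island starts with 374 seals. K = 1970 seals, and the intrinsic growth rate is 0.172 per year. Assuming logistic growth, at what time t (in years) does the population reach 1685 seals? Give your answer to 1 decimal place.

18.8 years

A = (K − N₀)/N₀ = (1970 − 374)/374 = 4.2674.
Solve 1970/(1 + 4.2674·e^(−0.172t)) = 1685: 1 + 4.2674·e^(−0.172t) = 1.1691, so e^(−0.172t) = 0.0396354.
−0.172·t = ln(0.0396354) = -3.228, so t = 3.228/0.172 = 18.768.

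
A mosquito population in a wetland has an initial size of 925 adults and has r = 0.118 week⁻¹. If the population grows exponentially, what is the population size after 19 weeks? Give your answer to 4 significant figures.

8706 adults

N(t) = N₀·e^(rt) = 925 × e^(0.118×19) = 925 × e^2.242.
e^2.242 ≈ 9.4121, so N ≈ 925 × 9.4121 = 8706.23.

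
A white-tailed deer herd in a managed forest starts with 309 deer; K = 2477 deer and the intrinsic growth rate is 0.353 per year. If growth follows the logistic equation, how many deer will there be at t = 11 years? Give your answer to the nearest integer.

2164 deer

A = (K − N₀)/N₀ = (2477 − 309)/309 = 7.0162.
N(t) = K/(1 + A·e^(−rt)) = 2477/(1 + 7.0162×e^(−0.353×11)).
e^(−3.883) = 0.020589; denominator = 1 + 7.0162×0.020589 = 1.1445.
N = 2477/1.1445 = 2164.35.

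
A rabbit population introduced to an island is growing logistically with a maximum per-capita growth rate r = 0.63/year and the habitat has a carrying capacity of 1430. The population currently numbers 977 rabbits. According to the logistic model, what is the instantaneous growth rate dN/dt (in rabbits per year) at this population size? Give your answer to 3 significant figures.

195 rabbits per year

dN/dt = rN(1 − N/K) = 0.63 × 977 × (1 − 977/1430).
1 − 977/1430 = 0.31678; dN/dt = 0.63 × 977 × 0.31678 = 194.98.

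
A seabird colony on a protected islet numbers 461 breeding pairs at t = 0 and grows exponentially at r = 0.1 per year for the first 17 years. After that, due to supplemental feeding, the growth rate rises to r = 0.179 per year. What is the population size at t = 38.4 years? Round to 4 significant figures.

116300 breeding pairs

Phase 1: N(17) = 461·e^(0.1×17) = 461·e^1.7 = 2523.49.
Phase 2 runs for 38.4 − 17 = 21.4 years at r = 0.179.
N(38.4) = 2523.49·e^(0.179×21.4) = 2523.49·e^3.831 = 116308.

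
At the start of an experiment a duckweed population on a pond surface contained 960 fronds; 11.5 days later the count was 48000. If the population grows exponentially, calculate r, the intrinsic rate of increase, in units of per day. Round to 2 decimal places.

0.34 per day

From N(t) = N₀·e^(rt): e^(r·11.5) = 48000/960 = 50.
r·11.5 = ln(50) = 3.912, so r = 3.912/11.5 = 0.34018.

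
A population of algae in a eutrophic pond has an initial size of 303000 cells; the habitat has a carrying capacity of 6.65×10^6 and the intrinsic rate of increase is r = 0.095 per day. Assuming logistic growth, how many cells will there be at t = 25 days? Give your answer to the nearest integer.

A = (K − N₀)/N₀ = (6.65×10^6 − 303000)/303000 = 20.947.
N(t) = K/(1 + A·e^(−rt)) = 6.65×10^6/(1 + 20.947×e^(−0.095×25)).
e^(−2.375) = 0.093014; denominator = 1 + 20.947×0.093014 = 2.9484.
N = 6.65×10^6/2.9484 = 2.255466×10^6.

2255466 cells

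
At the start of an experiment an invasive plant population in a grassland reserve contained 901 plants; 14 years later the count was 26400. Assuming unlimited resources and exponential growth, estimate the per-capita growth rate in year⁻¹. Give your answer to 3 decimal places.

0.241 per year

From N(t) = N₀·e^(rt): e^(r·14) = 26400/901 = 29.301.
r·14 = ln(29.301) = 3.3776, so r = 3.3776/14 = 0.24126.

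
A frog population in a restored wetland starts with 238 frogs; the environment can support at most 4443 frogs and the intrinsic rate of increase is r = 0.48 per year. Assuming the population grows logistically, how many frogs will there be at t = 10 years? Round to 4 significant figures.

3879 frogs

A = (K − N₀)/N₀ = (4443 − 238)/238 = 17.668.
N(t) = K/(1 + A·e^(−rt)) = 4443/(1 + 17.668×e^(−0.48×10)).
e^(−4.8) = 0.0082297; denominator = 1 + 17.668×0.0082297 = 1.1454.
N = 4443/1.1454 = 3878.98.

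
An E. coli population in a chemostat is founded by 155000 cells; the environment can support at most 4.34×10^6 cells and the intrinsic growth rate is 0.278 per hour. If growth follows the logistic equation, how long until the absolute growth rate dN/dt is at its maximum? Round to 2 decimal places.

Logistic growth is fastest at N = K/2 = 2.17×10^6.
A = (K − N₀)/N₀ = 27. Set K/(1 + A·e^(−rt)) = K/2 → A·e^(−rt) = 1.
e^(−0.278t) = 1/27 = 0.037037, so t = ln(27)/0.278 = 3.2958/0.278 = 11.856.

11.86 hours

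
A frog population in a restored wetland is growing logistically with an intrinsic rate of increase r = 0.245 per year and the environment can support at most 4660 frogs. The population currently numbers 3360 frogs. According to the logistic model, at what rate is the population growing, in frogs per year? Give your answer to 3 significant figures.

230 frogs per year

dN/dt = rN(1 − N/K) = 0.245 × 3360 × (1 − 3360/4660).
1 − 3360/4660 = 0.27897; dN/dt = 0.245 × 3360 × 0.27897 = 229.65.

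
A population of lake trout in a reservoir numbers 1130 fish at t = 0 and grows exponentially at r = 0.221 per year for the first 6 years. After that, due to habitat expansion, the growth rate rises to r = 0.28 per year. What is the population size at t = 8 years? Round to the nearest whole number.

Phase 1: N(6) = 1130·e^(0.221×6) = 1130·e^1.326 = 4255.52.
Phase 2 runs for 8 − 6 = 2 years at r = 0.28.
N(8) = 4255.52·e^(0.28×2) = 4255.52·e^0.56 = 7450.03.

7450 fish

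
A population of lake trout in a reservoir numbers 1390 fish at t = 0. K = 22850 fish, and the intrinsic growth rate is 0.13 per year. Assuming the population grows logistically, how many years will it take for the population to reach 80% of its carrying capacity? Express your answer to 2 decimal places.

31.72 years

A = (K − N₀)/N₀ = (22850 − 1390)/1390 = 15.439.
Solve 22850/(1 + 15.439·e^(−0.13t)) = 18280: 1 + 15.439·e^(−0.13t) = 1.25, so e^(−0.13t) = 0.0161929.
−0.13·t = ln(0.0161929) = -4.1232, so t = 4.1232/0.13 = 31.717.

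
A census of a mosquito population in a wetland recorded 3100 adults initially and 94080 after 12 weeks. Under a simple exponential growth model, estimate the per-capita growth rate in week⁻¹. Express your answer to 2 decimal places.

0.28 per week

From N(t) = N₀·e^(rt): e^(r·12) = 94080/3100 = 30.348.
r·12 = ln(30.348) = 3.4127, so r = 3.4127/12 = 0.2844.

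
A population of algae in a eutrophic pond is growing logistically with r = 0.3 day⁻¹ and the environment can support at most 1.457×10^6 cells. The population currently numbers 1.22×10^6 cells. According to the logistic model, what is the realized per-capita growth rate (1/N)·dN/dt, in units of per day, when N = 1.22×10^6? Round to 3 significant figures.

0.0488 per day

(1/N)·dN/dt = r(1 − N/K) = 0.3 × (1 − 1.22×10^6/1.457×10^6).
= 0.3 × 0.16266 = 0.048799.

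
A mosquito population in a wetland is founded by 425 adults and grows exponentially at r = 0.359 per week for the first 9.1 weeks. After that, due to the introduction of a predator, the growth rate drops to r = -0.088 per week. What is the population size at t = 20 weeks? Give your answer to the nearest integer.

Phase 1: N(9.1) = 425·e^(0.359×9.1) = 425·e^3.267 = 11147.7.
Phase 2 runs for 20 − 9.1 = 10.9 weeks at r = -0.088.
N(20) = 11147.7·e^(-0.088×10.9) = 11147.7·e^-0.9592 = 4271.79.

4272 adults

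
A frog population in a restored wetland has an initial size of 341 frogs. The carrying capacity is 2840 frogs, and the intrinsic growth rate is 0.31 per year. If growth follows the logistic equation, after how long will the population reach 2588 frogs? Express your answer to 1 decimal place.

A = (K − N₀)/N₀ = (2840 − 341)/341 = 7.3284.
Solve 2840/(1 + 7.3284·e^(−0.31t)) = 2588: 1 + 7.3284·e^(−0.31t) = 1.0974, so e^(−0.31t) = 0.0132869.
−0.31·t = ln(0.0132869) = -4.321, so t = 4.321/0.31 = 13.939.

13.9 years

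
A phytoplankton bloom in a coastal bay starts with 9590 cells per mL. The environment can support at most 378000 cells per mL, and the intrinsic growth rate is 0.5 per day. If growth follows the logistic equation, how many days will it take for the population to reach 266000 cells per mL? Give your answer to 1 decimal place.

9.0 days

A = (K − N₀)/N₀ = (378000 − 9590)/9590 = 38.416.
Solve 378000/(1 + 38.416·e^(−0.5t)) = 266000: 1 + 38.416·e^(−0.5t) = 1.4211, so e^(−0.5t) = 0.0109603.
−0.5·t = ln(0.0109603) = -4.5135, so t = 4.5135/0.5 = 9.0269.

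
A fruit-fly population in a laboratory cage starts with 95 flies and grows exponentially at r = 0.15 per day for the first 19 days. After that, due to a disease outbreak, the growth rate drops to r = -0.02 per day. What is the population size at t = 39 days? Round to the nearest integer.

1101 flies

Phase 1: N(19) = 95·e^(0.15×19) = 95·e^2.85 = 1642.34.
Phase 2 runs for 39 − 19 = 20 days at r = -0.02.
N(39) = 1642.34·e^(-0.02×20) = 1642.34·e^-0.4 = 1100.89.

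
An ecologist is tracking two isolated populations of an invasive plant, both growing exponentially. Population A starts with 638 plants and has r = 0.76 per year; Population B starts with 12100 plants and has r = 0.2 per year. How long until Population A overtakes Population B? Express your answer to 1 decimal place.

5.3 years

Set 638·e^(0.76t) = 12100·e^(0.2t).
e^((0.76 − 0.2)t) = 12100/638 → e^(0.56·t) = 18.966.
0.56·t = ln(18.966) = 2.9426, so t = 2.9426/0.56 = 5.2547.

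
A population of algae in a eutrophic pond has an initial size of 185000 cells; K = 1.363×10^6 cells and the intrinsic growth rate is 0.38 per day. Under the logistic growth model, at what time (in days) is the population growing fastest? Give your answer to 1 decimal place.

Logistic growth is fastest at N = K/2 = 681500.
A = (K − N₀)/N₀ = 6.3676. Set K/(1 + A·e^(−rt)) = K/2 → A·e^(−rt) = 1.
e^(−0.38t) = 1/6.3676 = 0.157046, so t = ln(6.3676)/0.38 = 1.8512/0.38 = 4.8716.

4.9 days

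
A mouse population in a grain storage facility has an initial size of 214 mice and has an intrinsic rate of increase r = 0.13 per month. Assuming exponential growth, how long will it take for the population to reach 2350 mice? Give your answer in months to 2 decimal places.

18.43 months

Set N₀·e^(rt) = 2350: e^(0.13·t) = 2350/214 = 10.981.
0.13·t = ln(10.981) = 2.3962, so t = 2.3962/0.13 = 18.432.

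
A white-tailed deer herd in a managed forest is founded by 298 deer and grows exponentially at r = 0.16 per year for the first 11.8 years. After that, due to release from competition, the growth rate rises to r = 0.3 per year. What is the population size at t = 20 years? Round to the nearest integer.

23042 deer

Phase 1: N(11.8) = 298·e^(0.16×11.8) = 298·e^1.888 = 1968.63.
Phase 2 runs for 20 − 11.8 = 8.2 years at r = 0.3.
N(20) = 1968.63·e^(0.3×8.2) = 1968.63·e^2.46 = 23042.5.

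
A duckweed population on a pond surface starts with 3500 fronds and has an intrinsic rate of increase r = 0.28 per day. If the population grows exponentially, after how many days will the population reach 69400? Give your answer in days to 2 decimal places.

Set N₀·e^(rt) = 69400: e^(0.28·t) = 69400/3500 = 19.829.
0.28·t = ln(19.829) = 2.9871, so t = 2.9871/0.28 = 10.668.

10.67 days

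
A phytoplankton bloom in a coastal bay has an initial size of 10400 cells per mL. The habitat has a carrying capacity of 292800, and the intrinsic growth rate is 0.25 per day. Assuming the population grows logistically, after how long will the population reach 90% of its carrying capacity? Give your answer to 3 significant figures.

22.0 days

A = (K − N₀)/N₀ = (292800 − 10400)/10400 = 27.154.
Solve 292800/(1 + 27.154·e^(−0.25t)) = 263520: 1 + 27.154·e^(−0.25t) = 1.1111, so e^(−0.25t) = 0.00409191.
−0.25·t = ln(0.00409191) = -5.4987, so t = 5.4987/0.25 = 21.995.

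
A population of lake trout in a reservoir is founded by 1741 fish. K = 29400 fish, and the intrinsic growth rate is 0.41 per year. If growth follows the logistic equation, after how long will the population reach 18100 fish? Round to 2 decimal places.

7.89 years

A = (K − N₀)/N₀ = (29400 − 1741)/1741 = 15.887.
Solve 29400/(1 + 15.887·e^(−0.41t)) = 18100: 1 + 15.887·e^(−0.41t) = 1.6243, so e^(−0.41t) = 0.0392973.
−0.41·t = ln(0.0392973) = -3.2366, so t = 3.2366/0.41 = 7.8941.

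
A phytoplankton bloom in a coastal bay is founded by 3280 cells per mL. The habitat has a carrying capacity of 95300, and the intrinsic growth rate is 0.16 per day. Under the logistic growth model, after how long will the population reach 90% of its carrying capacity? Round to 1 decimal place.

34.6 days

A = (K − N₀)/N₀ = (95300 − 3280)/3280 = 28.055.
Solve 95300/(1 + 28.055·e^(−0.16t)) = 85770: 1 + 28.055·e^(−0.16t) = 1.1111, so e^(−0.16t) = 0.00396049.
−0.16·t = ln(0.00396049) = -5.5314, so t = 5.5314/0.16 = 34.571.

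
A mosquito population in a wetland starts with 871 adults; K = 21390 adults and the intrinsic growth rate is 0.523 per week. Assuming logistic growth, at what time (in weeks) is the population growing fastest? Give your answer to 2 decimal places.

6.04 weeks

Logistic growth is fastest at N = K/2 = 10695.
A = (K − N₀)/N₀ = 23.558. Set K/(1 + A·e^(−rt)) = K/2 → A·e^(−rt) = 1.
e^(−0.523t) = 1/23.558 = 0.0424485, so t = ln(23.558)/0.523 = 3.1595/0.523 = 6.041.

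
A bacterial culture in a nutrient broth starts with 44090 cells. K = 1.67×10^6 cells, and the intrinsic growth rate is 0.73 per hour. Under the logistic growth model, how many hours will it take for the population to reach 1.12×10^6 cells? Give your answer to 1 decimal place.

5.9 hours

A = (K − N₀)/N₀ = (1.67×10^6 − 44090)/44090 = 36.877.
Solve 1.67×10^6/(1 + 36.877·e^(−0.73t)) = 1.12×10^6: 1 + 36.877·e^(−0.73t) = 1.4911, so e^(−0.73t) = 0.0133164.
−0.73·t = ln(0.0133164) = -4.3188, so t = 4.3188/0.73 = 5.9161.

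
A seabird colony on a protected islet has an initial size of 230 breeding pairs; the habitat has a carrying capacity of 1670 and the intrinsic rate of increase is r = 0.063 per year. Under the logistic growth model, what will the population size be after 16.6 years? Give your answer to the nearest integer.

522 breeding pairs

A = (K − N₀)/N₀ = (1670 − 230)/230 = 6.2609.
N(t) = K/(1 + A·e^(−rt)) = 1670/(1 + 6.2609×e^(−0.063×16.6)).
e^(−1.046) = 0.35141; denominator = 1 + 6.2609×0.35141 = 3.2001.
N = 1670/3.2001 = 521.853.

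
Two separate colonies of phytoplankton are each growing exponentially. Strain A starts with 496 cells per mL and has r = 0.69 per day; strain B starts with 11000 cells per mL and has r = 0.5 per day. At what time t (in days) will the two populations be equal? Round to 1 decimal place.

Set 496·e^(0.69t) = 11000·e^(0.5t).
e^((0.69 − 0.5)t) = 11000/496 → e^(0.19·t) = 22.177.
0.19·t = ln(22.177) = 3.0991, so t = 3.0991/0.19 = 16.311.

16.3 days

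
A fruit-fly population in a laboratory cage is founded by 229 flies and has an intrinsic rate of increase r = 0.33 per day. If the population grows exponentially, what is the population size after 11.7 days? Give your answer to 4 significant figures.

N(t) = N₀·e^(rt) = 229 × e^(0.33×11.7) = 229 × e^3.861.
e^3.861 ≈ 47.513, so N ≈ 229 × 47.513 = 10880.4.

10880 flies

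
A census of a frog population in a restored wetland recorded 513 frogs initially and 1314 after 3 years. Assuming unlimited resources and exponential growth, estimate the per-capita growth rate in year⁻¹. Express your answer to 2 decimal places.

0.31 per year

From N(t) = N₀·e^(rt): e^(r·3) = 1314/513 = 2.5614.
r·3 = ln(2.5614) = 0.94056, so r = 0.94056/3 = 0.31352.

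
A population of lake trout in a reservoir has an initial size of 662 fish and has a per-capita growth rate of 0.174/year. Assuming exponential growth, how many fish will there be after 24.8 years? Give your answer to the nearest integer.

49537 fish

N(t) = N₀·e^(rt) = 662 × e^(0.174×24.8) = 662 × e^4.315.
e^4.315 ≈ 74.829, so N ≈ 662 × 74.829 = 49536.5.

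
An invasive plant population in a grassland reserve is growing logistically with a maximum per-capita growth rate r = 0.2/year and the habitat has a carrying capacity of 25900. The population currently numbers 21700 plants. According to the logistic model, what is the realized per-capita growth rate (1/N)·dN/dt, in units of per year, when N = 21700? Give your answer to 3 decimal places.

0.032 per year

(1/N)·dN/dt = r(1 − N/K) = 0.2 × (1 − 21700/25900).
= 0.2 × 0.16216 = 0.032432.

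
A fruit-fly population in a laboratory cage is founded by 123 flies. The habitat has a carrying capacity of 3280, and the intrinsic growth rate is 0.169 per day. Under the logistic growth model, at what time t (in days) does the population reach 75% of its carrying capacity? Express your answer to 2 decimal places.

25.70 days

A = (K − N₀)/N₀ = (3280 − 123)/123 = 25.667.
Solve 3280/(1 + 25.667·e^(−0.169t)) = 2460: 1 + 25.667·e^(−0.169t) = 1.3333, so e^(−0.169t) = 0.012987.
−0.169·t = ln(0.012987) = -4.3438, so t = 4.3438/0.169 = 25.703.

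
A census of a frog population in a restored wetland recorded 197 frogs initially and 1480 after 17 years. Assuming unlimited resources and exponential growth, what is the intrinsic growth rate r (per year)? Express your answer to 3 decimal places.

From N(t) = N₀·e^(rt): e^(r·17) = 1480/197 = 7.5127.
r·17 = ln(7.5127) = 2.0166, so r = 2.0166/17 = 0.11862.

0.119 per year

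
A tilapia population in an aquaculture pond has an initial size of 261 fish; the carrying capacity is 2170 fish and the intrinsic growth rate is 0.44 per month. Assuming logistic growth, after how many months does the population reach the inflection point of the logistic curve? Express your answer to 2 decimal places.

Logistic growth is fastest at N = K/2 = 1085.
A = (K − N₀)/N₀ = 7.3142. Set K/(1 + A·e^(−rt)) = K/2 → A·e^(−rt) = 1.
e^(−0.44t) = 1/7.3142 = 0.136721, so t = ln(7.3142)/0.44 = 1.9898/0.44 = 4.5223.

4.52 months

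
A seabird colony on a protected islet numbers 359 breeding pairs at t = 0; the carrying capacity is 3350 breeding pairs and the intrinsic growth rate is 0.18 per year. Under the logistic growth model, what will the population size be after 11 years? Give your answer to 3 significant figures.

1560 breeding pairs

A = (K − N₀)/N₀ = (3350 − 359)/359 = 8.3315.
N(t) = K/(1 + A·e^(−rt)) = 3350/(1 + 8.3315×e^(−0.18×11)).
e^(−1.98) = 0.13807; denominator = 1 + 8.3315×0.13807 = 2.1503.
N = 3350/2.1503 = 1557.91.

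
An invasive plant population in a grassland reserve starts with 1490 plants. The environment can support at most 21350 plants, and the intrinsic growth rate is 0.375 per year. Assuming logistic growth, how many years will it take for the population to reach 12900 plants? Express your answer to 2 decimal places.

8.03 years

A = (K − N₀)/N₀ = (21350 − 1490)/1490 = 13.329.
Solve 21350/(1 + 13.329·e^(−0.375t)) = 12900: 1 + 13.329·e^(−0.375t) = 1.655, so e^(−0.375t) = 0.0491444.
−0.375·t = ln(0.0491444) = -3.013, so t = 3.013/0.375 = 8.0346.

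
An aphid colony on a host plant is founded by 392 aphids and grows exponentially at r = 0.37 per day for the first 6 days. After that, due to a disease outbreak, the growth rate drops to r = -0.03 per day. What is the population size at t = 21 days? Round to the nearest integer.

Phase 1: N(6) = 392·e^(0.37×6) = 392·e^2.22 = 3609.27.
Phase 2 runs for 21 − 6 = 15 days at r = -0.03.
N(21) = 3609.27·e^(-0.03×15) = 3609.27·e^-0.45 = 2301.37.

2301 aphids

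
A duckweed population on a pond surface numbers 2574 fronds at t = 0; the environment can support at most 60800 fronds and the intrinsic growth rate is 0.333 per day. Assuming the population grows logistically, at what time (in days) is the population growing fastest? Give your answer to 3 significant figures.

Logistic growth is fastest at N = K/2 = 30400.
A = (K − N₀)/N₀ = 22.621. Set K/(1 + A·e^(−rt)) = K/2 → A·e^(−rt) = 1.
e^(−0.333t) = 1/22.621 = 0.0442071, so t = ln(22.621)/0.333 = 3.1189/0.333 = 9.366.

9.37 days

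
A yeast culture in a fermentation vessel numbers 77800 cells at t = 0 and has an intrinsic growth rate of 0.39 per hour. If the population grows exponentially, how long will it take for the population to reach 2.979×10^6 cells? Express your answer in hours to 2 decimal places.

Set N₀·e^(rt) = 2.979×10^6: e^(0.39·t) = 2.979×10^6/77800 = 38.29.
0.39·t = ln(38.29) = 3.6452, so t = 3.6452/0.39 = 9.3467.

9.35 hours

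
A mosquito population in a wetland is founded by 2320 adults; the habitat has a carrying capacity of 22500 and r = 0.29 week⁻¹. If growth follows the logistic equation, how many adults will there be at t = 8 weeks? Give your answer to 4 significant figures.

A = (K − N₀)/N₀ = (22500 − 2320)/2320 = 8.6983.
N(t) = K/(1 + A·e^(−rt)) = 22500/(1 + 8.6983×e^(−0.29×8)).
e^(−2.32) = 0.098274; denominator = 1 + 8.6983×0.098274 = 1.8548.
N = 22500/1.8548 = 12130.6.

12130 adults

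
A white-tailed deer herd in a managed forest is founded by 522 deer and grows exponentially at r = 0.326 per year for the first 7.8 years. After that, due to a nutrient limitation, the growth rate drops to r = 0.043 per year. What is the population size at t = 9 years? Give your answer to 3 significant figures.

Phase 1: N(7.8) = 522·e^(0.326×7.8) = 522·e^2.543 = 6637.35.
Phase 2 runs for 9 − 7.8 = 1.2 years at r = 0.043.
N(9) = 6637.35·e^(0.043×1.2) = 6637.35·e^0.0516 = 6988.82.

6990 deer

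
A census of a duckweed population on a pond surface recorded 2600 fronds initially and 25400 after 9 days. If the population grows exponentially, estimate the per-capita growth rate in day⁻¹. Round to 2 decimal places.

From N(t) = N₀·e^(rt): e^(r·9) = 25400/2600 = 9.7692.
r·9 = ln(9.7692) = 2.2792, so r = 2.2792/9 = 0.25325.

0.25 per day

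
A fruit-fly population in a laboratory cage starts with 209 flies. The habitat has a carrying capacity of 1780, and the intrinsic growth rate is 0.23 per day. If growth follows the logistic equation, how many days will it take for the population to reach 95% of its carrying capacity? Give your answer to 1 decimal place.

A = (K − N₀)/N₀ = (1780 − 209)/209 = 7.5167.
Solve 1780/(1 + 7.5167·e^(−0.23t)) = 1691: 1 + 7.5167·e^(−0.23t) = 1.0526, so e^(−0.23t) = 0.00700191.
−0.23·t = ln(0.00700191) = -4.9616, so t = 4.9616/0.23 = 21.572.

21.6 days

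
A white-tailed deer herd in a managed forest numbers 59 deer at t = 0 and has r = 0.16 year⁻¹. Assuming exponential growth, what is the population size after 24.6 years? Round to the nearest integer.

N(t) = N₀·e^(rt) = 59 × e^(0.16×24.6) = 59 × e^3.936.
e^3.936 ≈ 51.213, so N ≈ 59 × 51.213 = 3021.59.

3022 deer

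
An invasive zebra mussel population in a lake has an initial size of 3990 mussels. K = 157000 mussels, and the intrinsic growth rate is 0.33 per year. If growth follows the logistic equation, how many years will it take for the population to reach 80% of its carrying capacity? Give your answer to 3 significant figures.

15.3 years

A = (K − N₀)/N₀ = (157000 − 3990)/3990 = 38.348.
Solve 157000/(1 + 38.348·e^(−0.33t)) = 125600: 1 + 38.348·e^(−0.33t) = 1.25, so e^(−0.33t) = 0.00651918.
−0.33·t = ln(0.00651918) = -5.033, so t = 5.033/0.33 = 15.252.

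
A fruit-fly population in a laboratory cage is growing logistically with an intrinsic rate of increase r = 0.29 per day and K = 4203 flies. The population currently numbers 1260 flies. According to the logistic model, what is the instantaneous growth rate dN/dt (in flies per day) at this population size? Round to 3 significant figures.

256 flies per day

dN/dt = rN(1 − N/K) = 0.29 × 1260 × (1 − 1260/4203).
1 − 1260/4203 = 0.70021; dN/dt = 0.29 × 1260 × 0.70021 = 255.86.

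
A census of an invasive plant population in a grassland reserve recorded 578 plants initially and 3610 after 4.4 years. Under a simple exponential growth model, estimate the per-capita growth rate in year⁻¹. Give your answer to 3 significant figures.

0.416 per year

From N(t) = N₀·e^(rt): e^(r·4.4) = 3610/578 = 6.2457.
r·4.4 = ln(6.2457) = 1.8319, so r = 1.8319/4.4 = 0.41634.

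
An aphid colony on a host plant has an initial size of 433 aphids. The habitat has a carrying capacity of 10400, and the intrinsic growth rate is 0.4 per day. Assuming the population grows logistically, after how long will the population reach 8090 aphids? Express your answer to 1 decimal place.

A = (K − N₀)/N₀ = (10400 − 433)/433 = 23.018.
Solve 10400/(1 + 23.018·e^(−0.4t)) = 8090: 1 + 23.018·e^(−0.4t) = 1.2855, so e^(−0.4t) = 0.0124047.
−0.4·t = ln(0.0124047) = -4.3897, so t = 4.3897/0.4 = 10.974.

11.0 days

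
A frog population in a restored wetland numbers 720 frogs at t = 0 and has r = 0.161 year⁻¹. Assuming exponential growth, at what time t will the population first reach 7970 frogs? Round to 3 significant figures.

Set N₀·e^(rt) = 7970: e^(0.161·t) = 7970/720 = 11.069.
0.161·t = ln(11.069) = 2.4042, so t = 2.4042/0.161 = 14.933.

14.9 years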